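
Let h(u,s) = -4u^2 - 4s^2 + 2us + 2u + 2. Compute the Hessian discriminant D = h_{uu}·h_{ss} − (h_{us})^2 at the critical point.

∂h/∂u = -8u + 2s + 2 = 0 and ∂h/∂s = 2u - 8s = 0, so (u, s) = (4/15, 1/15).
The Hessian has h_{uu} = -8, h_{ss} = -8, h_{us} = 2, giving D = 60 > 0 with h_{uu} < 0, so the point is a local maximum.
D = (-8)·(-8) − (2)^2 = 60.

60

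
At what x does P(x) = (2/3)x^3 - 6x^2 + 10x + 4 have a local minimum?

5

P'(x) = 2x^2 - 12x + 10. Setting P'(x) = 0 gives x ∈ {1, 5}.
P''(x) = 4x - 12. P''(1) = -8 < 0 ⇒ local maximum; P''(5) = 8 > 0 ⇒ local minimum.
The local minimum is P(5) = -38/3.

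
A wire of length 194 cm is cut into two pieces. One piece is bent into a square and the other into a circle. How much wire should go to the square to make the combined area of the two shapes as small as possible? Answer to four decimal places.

Let x be the length used for the square. Square side x/4; circle radius (194−x)/(2π).
A(x) = (x/4)² + π·((194−x)/(2π))² = x²/16 + (194−x)²/(4π) for 0 ≤ x ≤ 194. A'(x) = x/8 − (194−x)/(2π) = 0 gives x = 4·194/(π+4) ≈ 108.6592.
A'' = 1/8 + 1/(2π) > 0, so this gives the minimum combined area; x ≈ 108.6592 cm to the square.

108.6592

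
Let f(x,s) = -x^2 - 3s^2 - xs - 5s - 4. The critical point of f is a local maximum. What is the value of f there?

∂f/∂x = -2x - s = 0 and ∂f/∂s = -x - 6s - 5 = 0, so (x, s) = (5/11, -10/11).
The Hessian has f_{xx} = -2, f_{ss} = -6, f_{xs} = -1, giving D = 11 > 0 with f_{xx} < 0, so the point is a local maximum.
f(5/11, -10/11) = -19/11.

-19/11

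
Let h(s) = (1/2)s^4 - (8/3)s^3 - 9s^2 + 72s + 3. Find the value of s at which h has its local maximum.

3

h'(s) = 2s^3 - 8s^2 - 18s + 72. Setting h'(s) = 0 gives s ∈ {-3, 3, 4}.
Since h''(s) = 6s^2 - 16s - 18, we get h''(-3) = 84 > 0 ⇒ local minimum; h''(3) = -12 < 0 ⇒ local maximum; h''(4) = 14 > 0 ⇒ local minimum.
Thus h has its local maximum at s = 3, with value 213/2.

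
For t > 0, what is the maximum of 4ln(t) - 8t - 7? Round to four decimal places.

-13.7726

R'(t) = 4/t − 8 = 0 gives t = 1/2.
R''(t) = -4/t², which is negative for t > 0, so this is a local maximum.
R(1/2) = 4·ln(1/2) - 4 - 7 ≈ -13.7726.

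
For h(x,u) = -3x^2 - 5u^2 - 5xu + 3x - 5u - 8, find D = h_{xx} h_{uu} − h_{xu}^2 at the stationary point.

35

∂h/∂x = -6x - 5u + 3 = 0 and ∂h/∂u = -5x - 10u - 5 = 0, so (x, u) = (11/7, -9/7).
The Hessian has h_{xx} = -6, h_{uu} = -10, h_{xu} = -5, giving D = 35 > 0 with h_{xx} < 0, so the point is a local maximum.
D = (-6)·(-10) − (-5)^2 = 35.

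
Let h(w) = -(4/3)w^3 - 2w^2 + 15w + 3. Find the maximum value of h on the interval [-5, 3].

134/3

h'(w) = -4w^2 - 4w + 15, which vanishes at w = -5/2 and w = 3/2.
Candidates: h(-5) = 134/3, h(-5/2) = -157/6, h(3/2) = 33/2, h(3) = -6.
So the maximum is h(-5) = 134/3.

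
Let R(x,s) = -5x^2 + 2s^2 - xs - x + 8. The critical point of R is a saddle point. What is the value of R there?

∂R/∂x = -10x - s - 1 = 0 and ∂R/∂s = -x + 4s = 0, so (x, s) = (-4/41, -1/41).
The Hessian has R_{xx} = -10, R_{ss} = 4, R_{xs} = -1, giving D = -41 < 0, so the point is a saddle point.
R(-4/41, -1/41) = 330/41.

330/41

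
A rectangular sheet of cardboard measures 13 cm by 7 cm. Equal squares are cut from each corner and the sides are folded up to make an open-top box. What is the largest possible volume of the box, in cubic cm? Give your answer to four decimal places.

60.0451

With cut size x, the volume is V(x) = x(13 − 2x)(7 − 2x) for 0 < x < 3.5.
V'(x) = 12x^2 − 80x + 91. Setting V'(x) = 0 gives x ≈ 1.4551 (the root in (0, 3.5)).
V''(x) = 24x − 80 is negative there, so this is the maximum; V ≈ 60.0451.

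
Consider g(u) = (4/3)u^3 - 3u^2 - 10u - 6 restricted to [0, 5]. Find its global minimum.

-347/12

The derivative is 4u^2 - 6u - 10, whose only zero in [0, 5] is u = 5/2.
Candidates: g(0) = -6; g(5/2) = -347/12; g(5) = 107/3.
So the minimum is g(5/2) = -347/12.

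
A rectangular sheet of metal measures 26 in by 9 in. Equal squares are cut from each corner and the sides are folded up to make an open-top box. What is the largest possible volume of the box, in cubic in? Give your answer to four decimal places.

With cut size x, the volume is V(x) = x(26 − 2x)(9 − 2x) for 0 < x < 4.5.
V'(x) = 12x^2 − 140x + 234. Setting V'(x) = 0 gives x ≈ 2.0218 (the root in (0, 4.5)).
V''(x) = 24x − 140 is negative there, so this is the maximum; V ≈ 220.0218.

220.0218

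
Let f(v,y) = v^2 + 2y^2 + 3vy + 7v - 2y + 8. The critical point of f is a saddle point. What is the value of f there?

152

∂f/∂v = 2v + 3y + 7 = 0 and ∂f/∂y = 3v + 4y - 2 = 0, so (v, y) = (34, -25).
The Hessian has f_{vv} = 2, f_{yy} = 4, f_{vy} = 3, giving D = -1 < 0, so the point is a saddle point.
f(34, -25) = 152.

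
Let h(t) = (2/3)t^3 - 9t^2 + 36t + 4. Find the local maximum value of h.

h'(t) = 2t^2 - 18t + 36 = 0 at t = 3, 6.
h''(t) = 4t - 18. h''(3) = -6 < 0 ⇒ local maximum; h''(6) = 6 > 0 ⇒ local minimum.
The local maximum is h(3) = 49.

49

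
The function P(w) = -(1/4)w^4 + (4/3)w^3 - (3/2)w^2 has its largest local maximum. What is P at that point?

Critical points: P'(w) = -w^3 + 4w^2 - 3w vanishes at w = 0, 1, 3.
Second-derivative test with P''(w) = -3w^2 + 8w - 3: P''(0) = -3 < 0 ⇒ local maximum; P''(1) = 2 > 0 ⇒ local minimum; P''(3) = -6 < 0 ⇒ local maximum.
So the largest local maximum value is P(3) = 9/4.

9/4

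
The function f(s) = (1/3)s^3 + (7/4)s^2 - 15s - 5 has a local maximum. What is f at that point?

76

f'(s) = s^2 + (7/2)s - 15. Setting f'(s) = 0 gives s ∈ {-6, 5/2}.
f''(s) = 2s + 7/2. f''(-6) = -17/2 < 0 ⇒ local maximum; f''(5/2) = 17/2 > 0 ⇒ local minimum.
So the local maximum value is f(-6) = 76.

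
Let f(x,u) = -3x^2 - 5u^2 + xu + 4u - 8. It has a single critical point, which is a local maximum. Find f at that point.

-424/59

∂f/∂x = -6x + u = 0 and ∂f/∂u = x - 10u + 4 = 0, so (x, u) = (4/59, 24/59).
The Hessian has f_{xx} = -6, f_{uu} = -10, f_{xu} = 1, giving D = 59 > 0 with f_{xx} < 0, so the point is a local maximum.
f(4/59, 24/59) = -424/59.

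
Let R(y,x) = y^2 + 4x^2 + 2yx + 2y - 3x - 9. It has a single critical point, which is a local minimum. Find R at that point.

∂R/∂y = 2y + 2x + 2 = 0 and ∂R/∂x = 2y + 8x - 3 = 0, so (y, x) = (-11/6, 5/6).
The Hessian has R_{yy} = 2, R_{xx} = 8, R_{yx} = 2, giving D = 12 > 0 with R_{yy} > 0, so the point is a local minimum.
R(-11/6, 5/6) = -145/12.

-145/12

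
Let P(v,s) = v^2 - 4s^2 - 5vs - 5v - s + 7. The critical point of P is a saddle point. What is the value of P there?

∂P/∂v = 2v - 5s - 5 = 0 and ∂P/∂s = -5v - 8s - 1 = 0, so (v, s) = (35/41, -27/41).
The Hessian has P_{vv} = 2, P_{ss} = -8, P_{vs} = -5, giving D = -41 < 0, so the point is a saddle point.
P(35/41, -27/41) = 213/41.

213/41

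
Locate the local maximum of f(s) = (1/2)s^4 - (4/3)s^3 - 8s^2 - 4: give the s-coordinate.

0

f'(s) = 2s^3 - 4s^2 - 16s. Setting f'(s) = 0 gives s ∈ {-2, 0, 4}.
f''(s) = 6s^2 - 8s - 16. f''(-2) = 24 > 0 ⇒ local minimum; f''(0) = -16 < 0 ⇒ local maximum; f''(4) = 48 > 0 ⇒ local minimum.
So the local maximum value is f(0) = -4.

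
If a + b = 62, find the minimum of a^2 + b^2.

With a + b = 62, a^2 + b^2 = a^2 + (62 − a)^2.
The derivative 2a − 2(62 − a) = 4a − 124 vanishes at a = 31; second derivative 4 > 0, a minimum.
The minimum is 2·(31)^2 = 1922.

1922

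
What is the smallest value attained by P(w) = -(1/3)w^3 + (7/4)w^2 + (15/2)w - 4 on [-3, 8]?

-163/16

The derivative is -w^2 + (7/2)w + 15/2, which vanishes at w = -3/2 and w = 5.
Evaluating at the critical points and endpoints: P(-3) = -7/4; P(-3/2) = -163/16; P(5) = 427/12; P(8) = -8/3.
The minimum over the interval is -163/16, attained at w = -3/2.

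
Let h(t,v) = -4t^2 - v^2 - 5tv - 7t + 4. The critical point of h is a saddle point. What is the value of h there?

∂h/∂t = -8t - 5v - 7 = 0 and ∂h/∂v = -5t - 2v = 0, so (t, v) = (14/9, -35/9).
The Hessian has h_{tt} = -8, h_{vv} = -2, h_{tv} = -5, giving D = -9 < 0, so the point is a saddle point.
h(14/9, -35/9) = -13/9.

-13/9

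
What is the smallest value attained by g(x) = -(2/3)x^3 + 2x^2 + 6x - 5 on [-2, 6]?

g'(x) = -2x^2 + 4x + 6, which vanishes at x = -1 and x = 3.
Evaluating at the critical points and endpoints: g(-2) = -11/3, g(-1) = -25/3, g(3) = 13, g(6) = -41.
So the minimum is g(6) = -41.

-41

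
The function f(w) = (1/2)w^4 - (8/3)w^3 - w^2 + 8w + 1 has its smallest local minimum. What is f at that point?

-77/3

Critical points: f'(w) = 2w^3 - 8w^2 - 2w + 8 vanishes at w = -1, 1, 4.
Since f''(w) = 6w^2 - 16w - 2, we get f''(-1) = 20 > 0 ⇒ local minimum; f''(1) = -12 < 0 ⇒ local maximum; f''(4) = 30 > 0 ⇒ local minimum.
So the smallest local minimum value is f(4) = -77/3.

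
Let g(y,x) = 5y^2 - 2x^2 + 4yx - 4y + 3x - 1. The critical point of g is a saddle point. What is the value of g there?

∂g/∂y = 10y + 4x - 4 = 0 and ∂g/∂x = 4y - 4x + 3 = 0, so (y, x) = (1/14, 23/28).
The Hessian has g_{yy} = 10, g_{xx} = -4, g_{yx} = 4, giving D = -56 < 0, so the point is a saddle point.
g(1/14, 23/28) = 5/56.

5/56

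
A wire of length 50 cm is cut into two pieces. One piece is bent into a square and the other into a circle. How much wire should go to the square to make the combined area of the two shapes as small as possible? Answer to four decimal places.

28.0050

Let x be the length used for the square. Square side x/4; circle radius (50−x)/(2π).
A(x) = (x/4)² + π·((50−x)/(2π))² = x²/16 + (50−x)²/(4π) for 0 ≤ x ≤ 50. A'(x) = x/8 − (50−x)/(2π) = 0 gives x = 4·50/(π+4) ≈ 28.0050.
A'' = 1/8 + 1/(2π) > 0, so this gives the minimum combined area; x ≈ 28.0050 cm to the square.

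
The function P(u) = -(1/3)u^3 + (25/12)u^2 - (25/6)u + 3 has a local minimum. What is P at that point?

97/324

P'(u) = -u^2 + (25/6)u - 25/6. Setting P'(u) = 0 gives u ∈ {5/3, 5/2}.
P''(u) = -2u + 25/6. P''(5/3) = 5/6 > 0 ⇒ local minimum; P''(5/2) = -5/6 < 0 ⇒ local maximum.
Thus P has its local minimum at u = 5/3, with value 97/324.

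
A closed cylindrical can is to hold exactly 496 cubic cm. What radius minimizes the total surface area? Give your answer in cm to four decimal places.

4.2898

With radius r and height h, πr²h = 496 so h = 496/(πr²), and S(r) = 2πr² + 2πrh = 2πr² + 2·496/r.
S'(r) = 4πr − 2·496/r² = 0 ⇒ r³ = 496/(2π), so r ≈ 4.2898 and h = 2r ≈ 8.5795.
S''(r) = 4π + 4·496/r³ > 0, so this is the minimum; S ≈ 346.8718.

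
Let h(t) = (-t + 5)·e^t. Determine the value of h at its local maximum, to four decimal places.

Differentiating with the product rule gives h'(t) = (-t + 4)·e^t. Since e^t > 0, the only critical point is t = 4.
h''(4) has the same sign as -1 < 0, so this is a local maximum.
h(4) = (1)·e^(4) ≈ 54.5982.

54.5982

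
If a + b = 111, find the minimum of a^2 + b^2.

12321/2

With a + b = 111, a^2 + b^2 = a^2 + (111 − a)^2.
The derivative 2a − 2(111 − a) = 4a − 222 vanishes at a = 111/2; second derivative 4 > 0, a minimum.
The minimum is 2·(111/2)^2 = 12321/2.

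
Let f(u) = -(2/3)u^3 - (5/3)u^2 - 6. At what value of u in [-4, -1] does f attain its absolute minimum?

-5/3

The derivative is -2u^2 - (10/3)u, whose only zero in [-4, -1] is u = -5/3.
Evaluating at the critical points and endpoints: f(-4) = 10; f(-5/3) = -611/81; f(-1) = -7.
Hence the absolute minimum is -611/81 at u = -5/3.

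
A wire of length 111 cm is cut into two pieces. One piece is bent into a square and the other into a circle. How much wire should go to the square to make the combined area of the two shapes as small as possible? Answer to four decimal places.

Let x be the length used for the square. Square side x/4; circle radius (111−x)/(2π).
A(x) = (x/4)² + π·((111−x)/(2π))² = x²/16 + (111−x)²/(4π) for 0 ≤ x ≤ 111. A'(x) = x/8 − (111−x)/(2π) = 0 gives x = 4·111/(π+4) ≈ 62.1710.
A'' = 1/8 + 1/(2π) > 0, so this gives the minimum combined area; x ≈ 62.1710 cm to the square.

62.1710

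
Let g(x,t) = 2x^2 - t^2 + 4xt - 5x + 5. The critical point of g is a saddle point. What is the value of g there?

95/24

∂g/∂x = 4x + 4t - 5 = 0 and ∂g/∂t = 4x - 2t = 0, so (x, t) = (5/12, 5/6).
The Hessian has g_{xx} = 4, g_{tt} = -2, g_{xt} = 4, giving D = -24 < 0, so the point is a saddle point.
g(5/12, 5/6) = 95/24.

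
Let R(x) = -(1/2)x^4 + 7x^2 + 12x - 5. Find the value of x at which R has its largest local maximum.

Critical points: R'(x) = -2x^3 + 14x + 12 vanishes at x = -2, -1, 3.
Second-derivative test with R''(x) = -6x^2 + 14: R''(-2) = -10 < 0 ⇒ local maximum; R''(-1) = 8 > 0 ⇒ local minimum; R''(3) = -40 < 0 ⇒ local maximum.
So the largest local maximum value is R(3) = 107/2.

3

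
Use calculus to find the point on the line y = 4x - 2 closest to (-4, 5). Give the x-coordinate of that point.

24/17

Minimize D(x)^2 = (x + 4)^2 + (4x - 7)^2.
d/dx[D^2] = 2(x + 4) + 2·4·(4x - 7) = 0 ⇒ x = 24/17.
Then y = 62/17 and the distance is √(529/17) ≈ 5.5783.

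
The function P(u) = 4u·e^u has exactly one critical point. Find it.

P'(u) = 4·e^u + (4u)·1·e^u = (4u + 4)·e^u. Since e^u > 0, the only critical point is u = -1.
P''(-1) has the same sign as 4 > 0, so this is a local minimum.
P(-1) = (-4)·e^(-1) ≈ -1.4715.

-1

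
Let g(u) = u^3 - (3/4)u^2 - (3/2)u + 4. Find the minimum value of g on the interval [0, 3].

Differentiating, g'(u) = 3u^2 - (3/2)u - 3/2; whose only zero in [0, 3] is u = 1.
Candidates: g(0) = 4,  g(1) = 11/4,  g(3) = 79/4.
Hence the absolute minimum is 11/4 at u = 1.

11/4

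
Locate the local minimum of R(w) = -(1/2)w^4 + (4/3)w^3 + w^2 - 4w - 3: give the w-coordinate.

1

R'(w) = -2w^3 + 4w^2 + 2w - 4 = 0 at w = -1, 1, 2.
Second-derivative test with R''(w) = -6w^2 + 8w + 2: R''(-1) = -12 < 0 ⇒ local maximum; R''(1) = 4 > 0 ⇒ local minimum; R''(2) = -6 < 0 ⇒ local maximum.
Thus R has its local minimum at w = 1, with value -31/6.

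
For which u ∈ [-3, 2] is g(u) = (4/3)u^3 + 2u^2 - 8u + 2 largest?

Differentiating, g'(u) = 4u^2 + 4u - 8; which vanishes at u = -2 and u = 1.
Evaluating at the critical points and endpoints: g(-3) = 8; g(-2) = 46/3; g(1) = -8/3; g(2) = 14/3.
Hence the absolute maximum is 46/3 at u = -2.

-2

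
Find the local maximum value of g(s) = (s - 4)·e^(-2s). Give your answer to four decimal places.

Differentiating with the product rule gives g'(s) = (-2s + 9)·e^(-2s). Since e^(-2s) > 0, the only critical point is s = 9/2.
g''(9/2) has the same sign as -2 < 0, so this is a local maximum.
g(9/2) = (1/2)·e^(-9) ≈ 0.0001.

0.0001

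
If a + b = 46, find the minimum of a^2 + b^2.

1058

With a + b = 46, a^2 + b^2 = a^2 + (46 − a)^2.
The derivative 2a − 2(46 − a) = 4a − 92 vanishes at a = 23; second derivative 4 > 0, a minimum.
The minimum is 2·(23)^2 = 1058.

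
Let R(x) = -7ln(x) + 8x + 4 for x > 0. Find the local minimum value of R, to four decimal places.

R'(x) = -7/x + 8 = 0 gives x = 7/8.
R''(x) = 7/x², which is positive for x > 0, so this is a local minimum.
R(7/8) = -7·ln(7/8) + 7 + 4 ≈ 11.9347.

11.9347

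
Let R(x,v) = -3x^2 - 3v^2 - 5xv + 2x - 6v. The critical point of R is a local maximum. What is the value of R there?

180/11

∂R/∂x = -6x - 5v + 2 = 0 and ∂R/∂v = -5x - 6v - 6 = 0, so (x, v) = (42/11, -46/11).
The Hessian has R_{xx} = -6, R_{vv} = -6, R_{xv} = -5, giving D = 11 > 0 with R_{xx} < 0, so the point is a local maximum.
R(42/11, -46/11) = 180/11.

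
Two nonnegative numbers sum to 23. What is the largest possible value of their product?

529/4

With x + y = 23, the product is P(x) = x(23 − x).
P'(x) = 23 − 2x = 0 gives x = 23/2; P'' = −2 < 0, so this is the maximum.
P = 23/2·23/2 = 529/4.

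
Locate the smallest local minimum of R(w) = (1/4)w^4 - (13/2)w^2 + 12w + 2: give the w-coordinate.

R'(w) = w^3 - 13w + 12 = 0 at w = -4, 1, 3.
R''(w) = 3w^2 - 13. R''(-4) = 35 > 0 ⇒ local minimum; R''(1) = -10 < 0 ⇒ local maximum; R''(3) = 14 > 0 ⇒ local minimum.
The smallest local minimum is R(-4) = -86.

-4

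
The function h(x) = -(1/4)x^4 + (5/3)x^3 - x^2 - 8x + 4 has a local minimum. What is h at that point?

h'(x) = -x^3 + 5x^2 - 2x - 8. Setting h'(x) = 0 gives x ∈ {-1, 2, 4}.
Since h''(x) = -3x^2 + 10x - 2, we get h''(-1) = -15 < 0 ⇒ local maximum; h''(2) = 6 > 0 ⇒ local minimum; h''(4) = -10 < 0 ⇒ local maximum.
The local minimum is h(2) = -20/3.

-20/3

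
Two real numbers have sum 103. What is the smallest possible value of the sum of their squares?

With a + b = 103, a^2 + b^2 = a^2 + (103 − a)^2.
The derivative 2a − 2(103 − a) = 4a − 206 vanishes at a = 103/2; second derivative 4 > 0, a minimum.
The minimum is 2·(103/2)^2 = 10609/2.

10609/2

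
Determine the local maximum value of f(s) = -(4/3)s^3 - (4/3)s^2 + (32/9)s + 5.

517/81

f'(s) = -4s^2 - (8/3)s + 32/9 = 0 at s = -4/3, 2/3.
Since f''(s) = -8s - 8/3, we get f''(-4/3) = 8 > 0 ⇒ local minimum; f''(2/3) = -8 < 0 ⇒ local maximum.
The local maximum is f(2/3) = 517/81.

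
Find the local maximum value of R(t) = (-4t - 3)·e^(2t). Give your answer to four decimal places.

Differentiating with the product rule gives R'(t) = (-8t - 10)·e^(2t). Since e^(2t) > 0, the only critical point is t = -5/4.
R''(-5/4) has the same sign as -8 < 0, so this is a local maximum.
R(-5/4) = (2)·e^(-5/2) ≈ 0.1642.

0.1642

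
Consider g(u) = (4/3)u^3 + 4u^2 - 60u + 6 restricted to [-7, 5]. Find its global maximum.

The derivative is 4u^2 + 8u - 60, which vanishes at u = -5 and u = 3.
Compare values at every candidate in [-7, 5]: g(-7) = 494/3,  g(-5) = 718/3,  g(3) = -102,  g(5) = -82/3.
The maximum over the interval is 718/3, attained at u = -5.

718/3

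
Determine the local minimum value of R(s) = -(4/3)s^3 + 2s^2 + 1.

1

Critical points: R'(s) = -4s^2 + 4s vanishes at s = 0, 1.
Since R''(s) = -8s + 4, we get R''(0) = 4 > 0 ⇒ local minimum; R''(1) = -4 < 0 ⇒ local maximum.
Thus R has its local minimum at s = 0, with value 1.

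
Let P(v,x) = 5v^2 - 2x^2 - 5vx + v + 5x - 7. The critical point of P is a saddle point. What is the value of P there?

∂P/∂v = 10v - 5x + 1 = 0 and ∂P/∂x = -5v - 4x + 5 = 0, so (v, x) = (21/65, 11/13).
The Hessian has P_{vv} = 10, P_{xx} = -4, P_{vx} = -5, giving D = -65 < 0, so the point is a saddle point.
P(21/65, 11/13) = -307/65.

-307/65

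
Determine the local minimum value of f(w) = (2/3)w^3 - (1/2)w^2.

-1/24

Critical points: f'(w) = 2w^2 - w vanishes at w = 0, 1/2.
f''(w) = 4w - 1. f''(0) = -1 < 0 ⇒ local maximum; f''(1/2) = 1 > 0 ⇒ local minimum.
The local minimum is f(1/2) = -1/24.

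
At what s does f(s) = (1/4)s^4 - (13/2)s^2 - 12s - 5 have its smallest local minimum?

4

f'(s) = s^3 - 13s - 12. Setting f'(s) = 0 gives s ∈ {-3, -1, 4}.
f''(s) = 3s^2 - 13. f''(-3) = 14 > 0 ⇒ local minimum; f''(-1) = -10 < 0 ⇒ local maximum; f''(4) = 35 > 0 ⇒ local minimum.
So the smallest local minimum value is f(4) = -93.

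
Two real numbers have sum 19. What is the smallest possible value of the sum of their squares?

With a + b = 19, a^2 + b^2 = a^2 + (19 − a)^2.
The derivative 2a − 2(19 − a) = 4a − 38 vanishes at a = 19/2; second derivative 4 > 0, a minimum.
The minimum is 2·(19/2)^2 = 361/2.

361/2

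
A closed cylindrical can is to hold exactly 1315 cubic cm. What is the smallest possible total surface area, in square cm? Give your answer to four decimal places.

With radius r and height h, πr²h = 1315 so h = 1315/(πr²), and S(r) = 2πr² + 2πrh = 2πr² + 2·1315/r.
S'(r) = 4πr − 2·1315/r² = 0 ⇒ r³ = 1315/(2π), so r ≈ 5.9372 and h = 2r ≈ 11.8744.
S''(r) = 4π + 4·1315/r³ > 0, so this is the minimum; S ≈ 664.4542.

664.4542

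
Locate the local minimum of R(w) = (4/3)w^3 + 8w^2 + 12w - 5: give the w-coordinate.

-1

Critical points: R'(w) = 4w^2 + 16w + 12 vanishes at w = -3, -1.
Since R''(w) = 8w + 16, we get R''(-3) = -8 < 0 ⇒ local maximum; R''(-1) = 8 > 0 ⇒ local minimum.
The local minimum is R(-1) = -31/3.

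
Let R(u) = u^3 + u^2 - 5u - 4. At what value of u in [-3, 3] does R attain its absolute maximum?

The derivative is 3u^2 + 2u - 5, which vanishes at u = -5/3 and u = 1.
Compare values at every candidate in [-3, 3]: R(-3) = -7,  R(-5/3) = 67/27,  R(1) = -7,  R(3) = 17.
The maximum over the interval is 17, attained at u = 3.

3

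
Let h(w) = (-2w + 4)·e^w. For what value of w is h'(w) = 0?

1

Differentiating with the product rule gives h'(w) = (-2w + 2)·e^w. Since e^w > 0, the only critical point is w = 1.
h''(1) has the same sign as -2 < 0, so this is a local maximum.
h(1) = (2)·e^(1) ≈ 5.4366.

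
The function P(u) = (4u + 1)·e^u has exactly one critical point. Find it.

-5/4

Differentiating with the product rule gives P'(u) = (4u + 5)·e^u. Since e^u > 0, the only critical point is u = -5/4.
P''(-5/4) has the same sign as 4 > 0, so this is a local minimum.
P(-5/4) = (-4)·e^(-5/4) ≈ -1.1460.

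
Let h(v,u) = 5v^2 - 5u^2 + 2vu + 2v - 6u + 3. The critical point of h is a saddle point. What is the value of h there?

∂h/∂v = 10v + 2u + 2 = 0 and ∂h/∂u = 2v - 10u - 6 = 0, so (v, u) = (-1/13, -8/13).
The Hessian has h_{vv} = 10, h_{uu} = -10, h_{vu} = 2, giving D = -104 < 0, so the point is a saddle point.
h(-1/13, -8/13) = 62/13.

62/13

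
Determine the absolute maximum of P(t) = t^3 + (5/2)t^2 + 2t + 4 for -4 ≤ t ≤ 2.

Differentiating, P'(t) = 3t^2 + 5t + 2; which vanishes at t = -1 and t = -2/3.
Candidates: P(-4) = -28; P(-1) = 7/2; P(-2/3) = 94/27; P(2) = 26.
So the maximum is P(2) = 26.

26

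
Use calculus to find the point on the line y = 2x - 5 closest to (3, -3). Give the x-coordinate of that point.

7/5

Minimize D(x)^2 = (x - 3)^2 + (2x - 2)^2.
d/dx[D^2] = 2(x - 3) + 2·2·(2x - 2) = 0 ⇒ x = 7/5.
Then y = -11/5 and the distance is √(16/5) ≈ 1.7889.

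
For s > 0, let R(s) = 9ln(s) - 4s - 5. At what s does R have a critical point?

9/4

R'(s) = 9/s − 4 = 0 gives s = 9/4.
R''(s) = -9/s², which is negative for s > 0, so this is a local maximum.
R(9/4) = 9·ln(9/4) - 9 - 5 ≈ -6.7016.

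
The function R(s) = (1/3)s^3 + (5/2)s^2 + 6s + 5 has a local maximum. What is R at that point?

1/2

R'(s) = s^2 + 5s + 6 = 0 at s = -3, -2.
Second-derivative test with R''(s) = 2s + 5: R''(-3) = -1 < 0 ⇒ local maximum; R''(-2) = 1 > 0 ⇒ local minimum.
The local maximum is R(-3) = 1/2.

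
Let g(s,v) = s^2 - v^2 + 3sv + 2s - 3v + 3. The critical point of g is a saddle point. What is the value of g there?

∂g/∂s = 2s + 3v + 2 = 0 and ∂g/∂v = 3s - 2v - 3 = 0, so (s, v) = (5/13, -12/13).
The Hessian has g_{ss} = 2, g_{vv} = -2, g_{sv} = 3, giving D = -13 < 0, so the point is a saddle point.
g(5/13, -12/13) = 62/13.

62/13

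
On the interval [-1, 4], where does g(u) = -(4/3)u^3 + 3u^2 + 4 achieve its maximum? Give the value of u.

The derivative is -4u^2 + 6u, which vanishes at u = 0 and u = 3/2.
Compare values at every candidate in [-1, 4]: g(-1) = 25/3,  g(0) = 4,  g(3/2) = 25/4,  g(4) = -100/3.
So the maximum is g(-1) = 25/3.

-1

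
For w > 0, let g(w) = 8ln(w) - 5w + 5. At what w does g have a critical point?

8/5

g'(w) = 8/w − 5 = 0 gives w = 8/5.
g''(w) = -8/w², which is negative for w > 0, so this is a local maximum.
g(8/5) = 8·ln(8/5) - 8 + 5 ≈ 0.7600.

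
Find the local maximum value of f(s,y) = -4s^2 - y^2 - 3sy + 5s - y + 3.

∂f/∂s = -8s - 3y + 5 = 0 and ∂f/∂y = -3s - 2y - 1 = 0, so (s, y) = (13/7, -23/7).
The Hessian has f_{ss} = -8, f_{yy} = -2, f_{sy} = -3, giving D = 7 > 0 with f_{ss} < 0, so the point is a local maximum.
f(13/7, -23/7) = 65/7.

65/7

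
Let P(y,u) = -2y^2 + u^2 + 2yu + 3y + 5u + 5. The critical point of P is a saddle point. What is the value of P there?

∂P/∂y = -4y + 2u + 3 = 0 and ∂P/∂u = 2y + 2u + 5 = 0, so (y, u) = (-1/3, -13/6).
The Hessian has P_{yy} = -4, P_{uu} = 2, P_{yu} = 2, giving D = -12 < 0, so the point is a saddle point.
P(-1/3, -13/6) = -11/12.

-11/12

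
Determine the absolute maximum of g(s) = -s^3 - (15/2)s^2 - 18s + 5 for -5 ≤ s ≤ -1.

Differentiating, g'(s) = -3s^2 - 15s - 18; which vanishes at s = -3 and s = -2.
Candidates: g(-5) = 65/2, g(-3) = 37/2, g(-2) = 19, g(-1) = 33/2.
So the maximum is g(-5) = 65/2.

65/2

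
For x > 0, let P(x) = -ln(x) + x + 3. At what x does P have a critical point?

P'(x) = -1/x + 1 = 0 gives x = 1.
P''(x) = 1/x², which is positive for x > 0, so this is a local minimum.
P(1) = -1·ln(1) + 1 + 3 ≈ 4.0000.

1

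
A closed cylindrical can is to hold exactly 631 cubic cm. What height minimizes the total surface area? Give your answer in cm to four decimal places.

9.2964

With radius r and height h, πr²h = 631 so h = 631/(πr²), and S(r) = 2πr² + 2πrh = 2πr² + 2·631/r.
S'(r) = 4πr − 2·631/r² = 0 ⇒ r³ = 631/(2π), so r ≈ 4.6482 and h = 2r ≈ 9.2964.
S''(r) = 4π + 4·631/r³ > 0, so this is the minimum; S ≈ 407.2560.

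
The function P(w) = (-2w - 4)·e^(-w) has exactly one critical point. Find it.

-1

Differentiating with the product rule gives P'(w) = (2w + 2)·e^(-w). Since e^(-w) > 0, the only critical point is w = -1.
P''(-1) has the same sign as 2 > 0, so this is a local minimum.
P(-1) = (-2)·e^(1) ≈ -5.4366.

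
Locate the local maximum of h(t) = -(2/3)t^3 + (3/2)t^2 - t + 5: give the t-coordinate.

h'(t) = -2t^2 + 3t - 1 = 0 at t = 1/2, 1.
h''(t) = -4t + 3. h''(1/2) = 1 > 0 ⇒ local minimum; h''(1) = -1 < 0 ⇒ local maximum.
The local maximum is h(1) = 29/6.

1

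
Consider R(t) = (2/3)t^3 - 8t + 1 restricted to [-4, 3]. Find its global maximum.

Differentiating, R'(t) = 2t^2 - 8; which vanishes at t = -2 and t = 2.
Candidates: R(-4) = -29/3, R(-2) = 35/3, R(2) = -29/3, R(3) = -5.
So the maximum is R(-2) = 35/3.

35/3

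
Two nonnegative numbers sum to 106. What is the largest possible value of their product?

With x + y = 106, the product is P(x) = x(106 − x).
P'(x) = 106 − 2x = 0 gives x = 53; P'' = −2 < 0, so this is the maximum.
P = 53·53 = 2809.

2809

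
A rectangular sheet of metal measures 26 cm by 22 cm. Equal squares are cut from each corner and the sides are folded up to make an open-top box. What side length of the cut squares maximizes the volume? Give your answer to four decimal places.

3.9585

With cut size x, the volume is V(x) = x(26 − 2x)(22 − 2x) for 0 < x < 11.
V'(x) = 12x^2 − 192x + 572. Setting V'(x) = 0 gives x ≈ 3.9585 (the root in (0, 11)).
V''(x) = 24x − 192 is negative there, so this is the maximum; V ≈ 1008.0830.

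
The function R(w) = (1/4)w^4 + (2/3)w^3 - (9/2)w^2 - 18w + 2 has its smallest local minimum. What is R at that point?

-217/4

R'(w) = w^3 + 2w^2 - 9w - 18. Setting R'(w) = 0 gives w ∈ {-3, -2, 3}.
Second-derivative test with R''(w) = 3w^2 + 4w - 9: R''(-3) = 6 > 0 ⇒ local minimum; R''(-2) = -5 < 0 ⇒ local maximum; R''(3) = 30 > 0 ⇒ local minimum.
Thus R has its smallest local minimum at w = 3, with value -217/4.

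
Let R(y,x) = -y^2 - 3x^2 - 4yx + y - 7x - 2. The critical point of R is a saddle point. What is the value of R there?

-22

∂R/∂y = -2y - 4x + 1 = 0 and ∂R/∂x = -4y - 6x - 7 = 0, so (y, x) = (-17/2, 9/2).
The Hessian has R_{yy} = -2, R_{xx} = -6, R_{yx} = -4, giving D = -4 < 0, so the point is a saddle point.
R(-17/2, 9/2) = -22.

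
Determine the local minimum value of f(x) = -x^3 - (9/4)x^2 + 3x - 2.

f'(x) = -3x^2 - (9/2)x + 3 = 0 at x = -2, 1/2.
Second-derivative test with f''(x) = -6x - 9/2: f''(-2) = 15/2 > 0 ⇒ local minimum; f''(1/2) = -15/2 < 0 ⇒ local maximum.
The local minimum is f(-2) = -9.

-9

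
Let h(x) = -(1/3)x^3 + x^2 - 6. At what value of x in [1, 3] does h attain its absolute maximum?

2

The derivative is -x^2 + 2x, whose only zero in [1, 3] is x = 2.
Evaluating at the critical points and endpoints: h(1) = -16/3; h(2) = -14/3; h(3) = -6.
So the maximum is h(2) = -14/3.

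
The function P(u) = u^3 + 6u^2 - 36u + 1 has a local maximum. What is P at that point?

217

P'(u) = 3u^2 + 12u - 36 = 0 at u = -6, 2.
P''(u) = 6u + 12. P''(-6) = -24 < 0 ⇒ local maximum; P''(2) = 24 > 0 ⇒ local minimum.
Thus P has its local maximum at u = -6, with value 217.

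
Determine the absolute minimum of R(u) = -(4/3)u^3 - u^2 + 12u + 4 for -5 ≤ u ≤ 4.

Differentiating, R'(u) = -4u^2 - 2u + 12; which vanishes at u = -2 and u = 3/2.
Compare values at every candidate in [-5, 4]: R(-5) = 257/3, R(-2) = -40/3, R(3/2) = 61/4, R(4) = -148/3.
The minimum over the interval is -148/3, attained at u = 4.

-148/3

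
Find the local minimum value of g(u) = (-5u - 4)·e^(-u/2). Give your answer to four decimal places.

g'(u) = (-5)·e^(-u/2) + (-5u - 4)·(-1/2)·e^(-u/2) = ((5/2)u - 3)·e^(-u/2). Since e^(-u/2) > 0, the only critical point is u = 6/5.
g''(6/5) has the same sign as 5/2 > 0, so this is a local minimum.
g(6/5) = (-10)·e^(-3/5) ≈ -5.4881.

-5.4881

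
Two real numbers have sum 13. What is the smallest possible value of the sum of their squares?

With a + b = 13, a^2 + b^2 = a^2 + (13 − a)^2.
The derivative 2a − 2(13 − a) = 4a − 26 vanishes at a = 13/2; second derivative 4 > 0, a minimum.
The minimum is 2·(13/2)^2 = 169/2.

169/2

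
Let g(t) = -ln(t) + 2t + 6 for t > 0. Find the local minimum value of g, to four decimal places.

g'(t) = -1/t + 2 = 0 gives t = 1/2.
g''(t) = 1/t², which is positive for t > 0, so this is a local minimum.
g(1/2) = -1·ln(1/2) + 1 + 6 ≈ 7.6931.

7.6931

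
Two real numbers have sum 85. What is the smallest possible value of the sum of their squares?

With a + b = 85, a^2 + b^2 = a^2 + (85 − a)^2.
The derivative 2a − 2(85 − a) = 4a − 170 vanishes at a = 85/2; second derivative 4 > 0, a minimum.
The minimum is 2·(85/2)^2 = 7225/2.

7225/2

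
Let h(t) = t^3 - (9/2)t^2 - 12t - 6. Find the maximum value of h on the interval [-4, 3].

h'(t) = 3t^2 - 9t - 12, whose only zero in [-4, 3] is t = -1.
Evaluating at the critical points and endpoints: h(-4) = -94, h(-1) = 1/2, h(3) = -111/2.
So the maximum is h(-1) = 1/2.

1/2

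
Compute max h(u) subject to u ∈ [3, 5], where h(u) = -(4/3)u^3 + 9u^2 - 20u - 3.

-18

The derivative is -4u^2 + 18u - 20, which has no zeros in [3, 5].
Compare values at every candidate in [3, 5]: h(3) = -18,  h(5) = -134/3.
So the maximum is h(3) = -18.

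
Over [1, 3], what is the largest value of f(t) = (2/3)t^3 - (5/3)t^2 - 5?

-2

f'(t) = 2t^2 - (10/3)t, whose only zero in [1, 3] is t = 5/3.
Candidates: f(1) = -6, f(5/3) = -530/81, f(3) = -2.
The maximum over the interval is -2, attained at t = 3.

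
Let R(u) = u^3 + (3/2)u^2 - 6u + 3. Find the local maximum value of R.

R'(u) = 3u^2 + 3u - 6. Setting R'(u) = 0 gives u ∈ {-2, 1}.
R''(u) = 6u + 3. R''(-2) = -9 < 0 ⇒ local maximum; R''(1) = 9 > 0 ⇒ local minimum.
The local maximum is R(-2) = 13.

13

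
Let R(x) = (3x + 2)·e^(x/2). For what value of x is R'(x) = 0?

By the product rule, R'(x) = ((3/2)x + 4)·e^(x/2). Since e^(x/2) > 0, the only critical point is x = -8/3.
R''(-8/3) has the same sign as 3/2 > 0, so this is a local minimum.
R(-8/3) = (-6)·e^(-4/3) ≈ -1.5816.

-8/3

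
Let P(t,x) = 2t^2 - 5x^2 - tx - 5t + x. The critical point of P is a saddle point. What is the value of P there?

-128/41

∂P/∂t = 4t - x - 5 = 0 and ∂P/∂x = -t - 10x + 1 = 0, so (t, x) = (51/41, -1/41).
The Hessian has P_{tt} = 4, P_{xx} = -10, P_{tx} = -1, giving D = -41 < 0, so the point is a saddle point.
P(51/41, -1/41) = -128/41.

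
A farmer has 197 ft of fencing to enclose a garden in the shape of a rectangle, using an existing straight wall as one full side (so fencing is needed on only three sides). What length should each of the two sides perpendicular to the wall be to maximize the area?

197/4

Let the sides perpendicular to the wall have length x and the parallel side y, so 2x + y = 197 and the area is A = xy = x(197 − 2x).
A'(x) = 197 − 4x = 0 gives x = 197/4, and A''(x) = −4 < 0 confirms a maximum.
Then y = 197 − 2·197/4 = 197/2 and A = 38809/8.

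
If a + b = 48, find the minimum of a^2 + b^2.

1152

With a + b = 48, a^2 + b^2 = a^2 + (48 − a)^2.
The derivative 2a − 2(48 − a) = 4a − 96 vanishes at a = 24; second derivative 4 > 0, a minimum.
The minimum is 2·(24)^2 = 1152.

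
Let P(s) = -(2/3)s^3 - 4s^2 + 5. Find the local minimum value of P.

P'(s) = -2s^2 - 8s = 0 at s = -4, 0.
P''(s) = -4s - 8. P''(-4) = 8 > 0 ⇒ local minimum; P''(0) = -8 < 0 ⇒ local maximum.
So the local minimum value is P(-4) = -49/3.

-49/3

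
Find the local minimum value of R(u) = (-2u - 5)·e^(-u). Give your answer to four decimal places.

-8.9634

Differentiating with the product rule gives R'(u) = (2u + 3)·e^(-u). Since e^(-u) > 0, the only critical point is u = -3/2.
R''(-3/2) has the same sign as 2 > 0, so this is a local minimum.
R(-3/2) = (-2)·e^(3/2) ≈ -8.9634.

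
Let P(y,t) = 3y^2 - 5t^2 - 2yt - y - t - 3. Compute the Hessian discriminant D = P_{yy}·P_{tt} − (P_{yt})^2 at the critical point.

-64

∂P/∂y = 6y - 2t - 1 = 0 and ∂P/∂t = -2y - 10t - 1 = 0, so (y, t) = (1/8, -1/8).
The Hessian has P_{yy} = 6, P_{tt} = -10, P_{yt} = -2, giving D = -64 < 0, so the point is a saddle point.
D = (6)·(-10) − (-2)^2 = -64.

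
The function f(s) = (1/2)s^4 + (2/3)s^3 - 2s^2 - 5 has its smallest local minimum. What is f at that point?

-31/3

f'(s) = 2s^3 + 2s^2 - 4s. Setting f'(s) = 0 gives s ∈ {-2, 0, 1}.
f''(s) = 6s^2 + 4s - 4. f''(-2) = 12 > 0 ⇒ local minimum; f''(0) = -4 < 0 ⇒ local maximum; f''(1) = 6 > 0 ⇒ local minimum.
The smallest local minimum is f(-2) = -31/3.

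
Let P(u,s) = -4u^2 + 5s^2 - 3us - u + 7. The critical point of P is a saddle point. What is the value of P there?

628/89

∂P/∂u = -8u - 3s - 1 = 0 and ∂P/∂s = -3u + 10s = 0, so (u, s) = (-10/89, -3/89).
The Hessian has P_{uu} = -8, P_{ss} = 10, P_{us} = -3, giving D = -89 < 0, so the point is a saddle point.
P(-10/89, -3/89) = 628/89.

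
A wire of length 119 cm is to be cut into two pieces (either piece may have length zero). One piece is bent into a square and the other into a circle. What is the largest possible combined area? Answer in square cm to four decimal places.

Let x be the length used for the square. Square side x/4; circle radius (119−x)/(2π).
A(x) = (x/4)² + π·((119−x)/(2π))² = x²/16 + (119−x)²/(4π) for 0 ≤ x ≤ 119. A'(x) = x/8 − (119−x)/(2π) = 0 gives x = 4·119/(π+4) ≈ 66.6518.
A'' > 0, so the interior critical point is a minimum; the maximum is at an endpoint. A(0) = 1126.8966 and A(119) = 885.0625, so the largest area is 1126.8966.

1126.8966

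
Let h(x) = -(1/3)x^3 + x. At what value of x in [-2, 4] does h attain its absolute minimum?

4

The derivative is -x^2 + 1, which vanishes at x = -1 and x = 1.
Candidates: h(-2) = 2/3; h(-1) = -2/3; h(1) = 2/3; h(4) = -52/3.
The minimum over the interval is -52/3, attained at x = 4.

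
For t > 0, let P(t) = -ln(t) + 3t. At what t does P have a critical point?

1/3

P'(t) = -1/t + 3 = 0 gives t = 1/3.
P''(t) = 1/t², which is positive for t > 0, so this is a local minimum.
P(1/3) = -1·ln(1/3) + 1 ≈ 2.0986.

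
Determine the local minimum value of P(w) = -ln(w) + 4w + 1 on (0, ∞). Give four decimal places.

3.3863

P'(w) = -1/w + 4 = 0 gives w = 1/4.
P''(w) = 1/w², which is positive for w > 0, so this is a local minimum.
P(1/4) = -1·ln(1/4) + 1 + 1 ≈ 3.3863.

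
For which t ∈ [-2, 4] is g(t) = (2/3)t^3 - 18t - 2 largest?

-2

Differentiating, g'(t) = 2t^2 - 18; whose only zero in [-2, 4] is t = 3.
Compare values at every candidate in [-2, 4]: g(-2) = 86/3,  g(3) = -38,  g(4) = -94/3.
So the maximum is g(-2) = 86/3.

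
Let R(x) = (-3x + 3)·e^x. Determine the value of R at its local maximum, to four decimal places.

3.0000

R'(x) = (-3)·e^x + (-3x + 3)·1·e^x = (-3x)·e^x. Since e^x > 0, the only critical point is x = 0.
R''(0) has the same sign as -3 < 0, so this is a local maximum.
R(0) = (3)·e^(0) ≈ 3.0000.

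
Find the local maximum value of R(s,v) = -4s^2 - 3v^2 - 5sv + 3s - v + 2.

∂R/∂s = -8s - 5v + 3 = 0 and ∂R/∂v = -5s - 6v - 1 = 0, so (s, v) = (1, -1).
The Hessian has R_{ss} = -8, R_{vv} = -6, R_{sv} = -5, giving D = 23 > 0 with R_{ss} < 0, so the point is a local maximum.
R(1, -1) = 4.

4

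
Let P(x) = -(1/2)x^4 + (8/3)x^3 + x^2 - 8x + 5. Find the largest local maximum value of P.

95/3

P'(x) = -2x^3 + 8x^2 + 2x - 8. Setting P'(x) = 0 gives x ∈ {-1, 1, 4}.
Second-derivative test with P''(x) = -6x^2 + 16x + 2: P''(-1) = -20 < 0 ⇒ local maximum; P''(1) = 12 > 0 ⇒ local minimum; P''(4) = -30 < 0 ⇒ local maximum.
Thus P has its largest local maximum at x = 4, with value 95/3.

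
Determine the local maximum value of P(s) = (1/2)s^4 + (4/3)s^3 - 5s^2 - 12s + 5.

P'(s) = 2s^3 + 4s^2 - 10s - 12. Setting P'(s) = 0 gives s ∈ {-3, -1, 2}.
Since P''(s) = 6s^2 + 8s - 10, we get P''(-3) = 20 > 0 ⇒ local minimum; P''(-1) = -12 < 0 ⇒ local maximum; P''(2) = 30 > 0 ⇒ local minimum.
So the local maximum value is P(-1) = 67/6.

67/6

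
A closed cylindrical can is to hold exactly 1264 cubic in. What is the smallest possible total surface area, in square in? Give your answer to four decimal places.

647.1614

With radius r and height h, πr²h = 1264 so h = 1264/(πr²), and S(r) = 2πr² + 2πrh = 2πr² + 2·1264/r.
S'(r) = 4πr − 2·1264/r² = 0 ⇒ r³ = 1264/(2π), so r ≈ 5.8594 and h = 2r ≈ 11.7189.
S''(r) = 4π + 4·1264/r³ > 0, so this is the minimum; S ≈ 647.1614.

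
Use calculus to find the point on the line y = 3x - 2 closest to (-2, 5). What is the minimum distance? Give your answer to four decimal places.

Minimize D(x)^2 = (x + 2)^2 + (3x - 7)^2.
d/dx[D^2] = 2(x + 2) + 2·3·(3x - 7) = 0 ⇒ x = 19/10.
Then y = 37/10 and the distance is √(169/10) ≈ 4.1110.

4.1110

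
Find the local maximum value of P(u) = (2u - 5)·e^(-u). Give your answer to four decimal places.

0.0604

Differentiating with the product rule gives P'(u) = (-2u + 7)·e^(-u). Since e^(-u) > 0, the only critical point is u = 7/2.
P''(7/2) has the same sign as -2 < 0, so this is a local maximum.
P(7/2) = (2)·e^(-7/2) ≈ 0.0604.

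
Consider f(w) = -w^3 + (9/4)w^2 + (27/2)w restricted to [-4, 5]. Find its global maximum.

f'(w) = -3w^2 + (9/2)w + 27/2, which vanishes at w = -3/2 and w = 3.
Evaluating at the critical points and endpoints: f(-4) = 46, f(-3/2) = -189/16, f(3) = 135/4, f(5) = -5/4.
So the maximum is f(-4) = 46.

46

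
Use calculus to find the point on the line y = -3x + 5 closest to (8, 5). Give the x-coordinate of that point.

Minimize D(x)^2 = (x - 8)^2 + (-3x)^2.
d/dx[D^2] = 2(x - 8) + 2·(-3)·(-3x) = 0 ⇒ x = 4/5.
Then y = 13/5 and the distance is √(288/5) ≈ 7.5895.

4/5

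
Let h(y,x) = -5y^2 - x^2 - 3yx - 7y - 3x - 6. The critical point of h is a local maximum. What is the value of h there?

∂h/∂y = -10y - 3x - 7 = 0 and ∂h/∂x = -3y - 2x - 3 = 0, so (y, x) = (-5/11, -9/11).
The Hessian has h_{yy} = -10, h_{xx} = -2, h_{yx} = -3, giving D = 11 > 0 with h_{yy} < 0, so the point is a local maximum.
h(-5/11, -9/11) = -35/11.

-35/11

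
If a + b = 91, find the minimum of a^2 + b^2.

With a + b = 91, a^2 + b^2 = a^2 + (91 − a)^2.
The derivative 2a − 2(91 − a) = 4a − 182 vanishes at a = 91/2; second derivative 4 > 0, a minimum.
The minimum is 2·(91/2)^2 = 8281/2.

8281/2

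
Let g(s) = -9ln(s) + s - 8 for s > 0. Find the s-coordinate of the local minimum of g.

g'(s) = -9/s + 1 = 0 gives s = 9.
g''(s) = 9/s², which is positive for s > 0, so this is a local minimum.
g(9) = -9·ln(9) + 9 - 8 ≈ -18.7750.

9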